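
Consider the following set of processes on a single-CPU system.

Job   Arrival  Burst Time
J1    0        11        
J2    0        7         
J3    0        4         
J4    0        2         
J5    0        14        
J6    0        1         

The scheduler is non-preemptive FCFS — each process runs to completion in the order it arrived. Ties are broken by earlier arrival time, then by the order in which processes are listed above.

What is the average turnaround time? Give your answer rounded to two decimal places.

25.33

Schedule: | J1 0-11 | J2 11-18 | J3 18-22 | J4 22-24 | J5 24-38 | J6 38-39 |
Completion: J1=11  J2=18  J3=22  J4=24  J5=38  J6=39
Turnaround (C−A): J1=11  J2=18  J3=22  J4=24  J5=38  J6=39
Turnaround times: J1=11, J2=18, J3=22, J4=24, J5=38, J6=39
Average turnaround = (11+18+22+24+38+39) / 6 = 152/6 = 25.33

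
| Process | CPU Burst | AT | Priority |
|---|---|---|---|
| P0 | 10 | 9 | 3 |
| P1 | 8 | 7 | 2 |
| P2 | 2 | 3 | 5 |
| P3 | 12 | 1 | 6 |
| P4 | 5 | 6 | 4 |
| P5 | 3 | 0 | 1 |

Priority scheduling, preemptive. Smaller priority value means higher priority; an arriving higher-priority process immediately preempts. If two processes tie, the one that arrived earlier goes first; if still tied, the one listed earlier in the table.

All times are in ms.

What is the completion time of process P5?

Schedule: | P5 0-3 | P2 3-5 | P3 5-6 | P4 6-7 | P1 7-15 | P0 15-25 | P4 25-29 | P3 29-40 |
Completion: P0=25  P1=15  P2=5  P3=40  P4=29  P5=3

3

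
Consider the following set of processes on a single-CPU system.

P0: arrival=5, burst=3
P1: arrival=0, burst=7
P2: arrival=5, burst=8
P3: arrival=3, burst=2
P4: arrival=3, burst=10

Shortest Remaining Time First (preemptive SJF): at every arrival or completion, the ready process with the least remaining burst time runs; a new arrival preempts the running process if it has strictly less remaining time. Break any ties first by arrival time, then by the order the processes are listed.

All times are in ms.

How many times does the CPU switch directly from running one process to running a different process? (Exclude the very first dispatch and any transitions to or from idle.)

Timeline: | P1 0-3 | P3 3-5 | P0 5-8 | P1 8-12 | P2 12-20 | P4 20-30 |
Completion: P0=8  P1=12  P2=20  P3=5  P4=30

5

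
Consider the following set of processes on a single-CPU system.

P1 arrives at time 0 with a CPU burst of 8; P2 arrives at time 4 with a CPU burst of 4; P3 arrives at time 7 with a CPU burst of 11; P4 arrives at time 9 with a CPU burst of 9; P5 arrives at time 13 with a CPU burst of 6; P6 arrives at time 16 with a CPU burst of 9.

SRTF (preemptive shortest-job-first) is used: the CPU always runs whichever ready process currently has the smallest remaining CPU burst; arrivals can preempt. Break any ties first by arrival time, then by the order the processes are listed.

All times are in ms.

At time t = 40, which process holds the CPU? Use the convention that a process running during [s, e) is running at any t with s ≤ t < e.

P3

Gantt: | P1 0-8 | P2 8-12 | P4 12-13 | P5 13-19 | P4 19-27 | P6 27-36 | P3 36-47 |
Completion: P1=8  P2=12  P3=47  P4=27  P5=19  P6=36
Turnaround (C−A): P1=8  P2=8  P3=40  P4=18  P5=6  P6=20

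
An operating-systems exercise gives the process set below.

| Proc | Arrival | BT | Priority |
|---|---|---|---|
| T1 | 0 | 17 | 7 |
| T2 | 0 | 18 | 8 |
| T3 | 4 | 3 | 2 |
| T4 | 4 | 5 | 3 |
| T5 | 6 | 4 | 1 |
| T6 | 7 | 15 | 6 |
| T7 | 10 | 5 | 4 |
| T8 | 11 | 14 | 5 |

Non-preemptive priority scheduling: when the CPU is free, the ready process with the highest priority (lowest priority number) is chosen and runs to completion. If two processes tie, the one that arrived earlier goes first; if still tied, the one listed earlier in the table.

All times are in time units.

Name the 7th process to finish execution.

T6

Schedule: | T1 0-17 | T5 17-21 | T3 21-24 | T4 24-29 | T7 29-34 | T8 34-48 | T6 48-63 | T2 63-81 |
Completion: T1=17  T2=81  T3=24  T4=29  T5=21  T6=63  T7=34  T8=48
Finish order: T1 → T5 → T3 → T4 → T7 → T8 → T6 → T2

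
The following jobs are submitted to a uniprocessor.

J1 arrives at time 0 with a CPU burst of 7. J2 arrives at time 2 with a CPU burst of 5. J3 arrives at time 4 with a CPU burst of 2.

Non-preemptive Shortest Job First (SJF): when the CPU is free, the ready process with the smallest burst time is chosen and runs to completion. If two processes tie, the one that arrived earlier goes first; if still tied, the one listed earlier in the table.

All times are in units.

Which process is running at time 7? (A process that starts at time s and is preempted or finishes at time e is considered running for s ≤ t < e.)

J3

Timeline: | J1 0-7 | J3 7-9 | J2 9-14 |
Completion: J1=7  J2=14  J3=9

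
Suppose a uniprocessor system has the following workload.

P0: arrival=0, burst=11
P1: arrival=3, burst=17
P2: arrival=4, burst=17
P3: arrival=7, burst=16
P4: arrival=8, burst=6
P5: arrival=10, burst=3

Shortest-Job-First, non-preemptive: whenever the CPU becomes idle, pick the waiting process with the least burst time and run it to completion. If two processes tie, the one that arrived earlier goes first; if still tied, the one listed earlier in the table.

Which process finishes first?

P0

Schedule: | P0 0-11 | P5 11-14 | P4 14-20 | P3 20-36 | P1 36-53 | P2 53-70 |
Completion: P0=11  P1=53  P2=70  P3=36  P4=20  P5=14
Turnaround (C−A): P0=11  P1=50  P2=66  P3=29  P4=12  P5=4
Finish order: P0 → P5 → P4 → P3 → P1 → P2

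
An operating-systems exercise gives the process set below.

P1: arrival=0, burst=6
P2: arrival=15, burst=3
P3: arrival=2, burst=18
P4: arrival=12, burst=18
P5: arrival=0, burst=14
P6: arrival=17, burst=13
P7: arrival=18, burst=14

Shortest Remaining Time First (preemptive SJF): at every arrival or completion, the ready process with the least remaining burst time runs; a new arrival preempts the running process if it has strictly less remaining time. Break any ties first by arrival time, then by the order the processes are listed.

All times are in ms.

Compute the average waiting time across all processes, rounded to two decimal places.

Gantt: | P1 0-6 | P5 6-15 | P2 15-18 | P5 18-23 | P6 23-36 | P7 36-50 | P3 50-68 | P4 68-86 |
Completion: P1=6  P2=18  P3=68  P4=86  P5=23  P6=36  P7=50
Turnaround (C−A): P1=6  P2=3  P3=66  P4=74  P5=23  P6=19  P7=32
Waiting times: P1=0, P2=0, P3=48, P4=56, P5=9, P6=6, P7=18
Average waiting = (0+0+48+56+9+6+18) / 7 = 137/7 = 19.57

19.57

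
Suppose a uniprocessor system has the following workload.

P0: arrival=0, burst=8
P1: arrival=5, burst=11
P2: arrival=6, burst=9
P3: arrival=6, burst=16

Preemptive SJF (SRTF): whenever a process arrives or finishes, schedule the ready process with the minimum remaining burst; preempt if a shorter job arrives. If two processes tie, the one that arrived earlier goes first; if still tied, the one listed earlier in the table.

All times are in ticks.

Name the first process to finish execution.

Timeline: | P0 0-8 | P2 8-17 | P1 17-28 | P3 28-44 |
Completion: P0=8  P1=28  P2=17  P3=44
Finish order: P0 → P2 → P1 → P3

P0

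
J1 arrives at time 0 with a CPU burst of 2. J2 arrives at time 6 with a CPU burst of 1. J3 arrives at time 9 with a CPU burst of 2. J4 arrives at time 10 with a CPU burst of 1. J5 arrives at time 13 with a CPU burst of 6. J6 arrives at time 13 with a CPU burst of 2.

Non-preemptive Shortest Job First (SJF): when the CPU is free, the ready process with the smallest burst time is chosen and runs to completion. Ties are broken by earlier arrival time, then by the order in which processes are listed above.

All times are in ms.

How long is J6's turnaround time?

2

Timeline: | J1 0-2 | idle 2-6 | J2 6-7 | idle 7-9 | J3 9-11 | J4 11-12 | idle 12-13 | J6 13-15 | J5 15-21 |
Completion: J1=2  J2=7  J3=11  J4=12  J5=21  J6=15
Turnaround(J6) = completion − arrival = 15 − 13 = 2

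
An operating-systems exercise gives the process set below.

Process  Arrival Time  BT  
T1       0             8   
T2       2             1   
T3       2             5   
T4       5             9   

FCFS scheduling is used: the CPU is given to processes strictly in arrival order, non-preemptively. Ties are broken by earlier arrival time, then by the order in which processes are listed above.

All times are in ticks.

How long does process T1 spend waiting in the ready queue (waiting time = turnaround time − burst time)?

0

Timeline: | T1 0-8 | T2 8-9 | T3 9-14 | T4 14-23 |
Completion: T1=8  T2=9  T3=14  T4=23
Turnaround (C−A): T1=8  T2=7  T3=12  T4=18
Waiting(T1) = turnaround − burst = 8 − 8 = 0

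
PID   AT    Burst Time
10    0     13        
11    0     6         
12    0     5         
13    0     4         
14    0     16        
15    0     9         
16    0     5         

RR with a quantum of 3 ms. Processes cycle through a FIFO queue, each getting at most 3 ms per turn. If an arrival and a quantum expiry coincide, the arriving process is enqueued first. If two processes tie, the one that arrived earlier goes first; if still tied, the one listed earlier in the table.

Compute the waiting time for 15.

38

Timeline: | 10 0-3 | 11 3-6 | 12 6-9 | 13 9-12 | 14 12-15 | 15 15-18 | 16 18-21 | 10 21-24 | 11 24-27 | 12 27-29 | 13 29-30 | 14 30-33 | 15 33-36 | 16 36-38 | 10 38-41 | 14 41-44 | 15 44-47 | 10 47-50 | 14 50-53 | 10 53-54 | 14 54-58 |
Completion: 10=54  11=27  12=29  13=30  14=58  15=47  16=38
Waiting(15) = turnaround − burst = 47 − 9 = 38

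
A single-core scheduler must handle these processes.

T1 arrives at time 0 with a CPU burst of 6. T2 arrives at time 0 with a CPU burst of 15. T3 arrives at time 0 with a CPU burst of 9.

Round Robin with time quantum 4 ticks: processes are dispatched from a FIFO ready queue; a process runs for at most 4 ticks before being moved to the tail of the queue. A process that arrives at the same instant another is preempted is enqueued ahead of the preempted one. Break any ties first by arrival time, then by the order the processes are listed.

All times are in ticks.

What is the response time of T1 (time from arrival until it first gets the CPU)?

0

Gantt: | T1 0-4 | T2 4-8 | T3 8-12 | T1 12-14 | T2 14-18 | T3 18-22 | T2 22-26 | T3 26-27 | T2 27-30 |
Completion: T1=14  T2=30  T3=27
Turnaround (C−A): T1=14  T2=30  T3=27
Response(T1) = first start − arrival = 0 − 0 = 0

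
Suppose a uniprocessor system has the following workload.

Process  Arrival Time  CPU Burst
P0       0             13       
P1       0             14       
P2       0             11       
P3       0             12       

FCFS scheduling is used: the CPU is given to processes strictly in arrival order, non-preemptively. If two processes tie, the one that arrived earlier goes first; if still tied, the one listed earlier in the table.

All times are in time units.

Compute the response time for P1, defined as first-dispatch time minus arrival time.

Timeline: | P0 0-13 | P1 13-27 | P2 27-38 | P3 38-50 |
Completion: P0=13  P1=27  P2=38  P3=50
Response(P1) = first start − arrival = 13 − 0 = 13

13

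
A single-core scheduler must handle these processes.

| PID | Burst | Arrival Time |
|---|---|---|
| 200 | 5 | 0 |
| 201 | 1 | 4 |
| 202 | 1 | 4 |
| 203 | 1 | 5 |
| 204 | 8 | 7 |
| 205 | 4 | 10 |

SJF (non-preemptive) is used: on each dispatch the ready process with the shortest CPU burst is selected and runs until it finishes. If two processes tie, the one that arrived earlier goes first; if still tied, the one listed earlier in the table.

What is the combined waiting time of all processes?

12

Gantt: | 200 0-5 | 201 5-6 | 202 6-7 | 203 7-8 | 204 8-16 | 205 16-20 |
Completion: 200=5  201=6  202=7  203=8  204=16  205=20
Waiting = turnaround − burst: 200=0, 201=1, 202=2, 203=2, 204=1, 205=6
Total waiting = 0 + 1 + 2 + 2 + 1 + 6 = 12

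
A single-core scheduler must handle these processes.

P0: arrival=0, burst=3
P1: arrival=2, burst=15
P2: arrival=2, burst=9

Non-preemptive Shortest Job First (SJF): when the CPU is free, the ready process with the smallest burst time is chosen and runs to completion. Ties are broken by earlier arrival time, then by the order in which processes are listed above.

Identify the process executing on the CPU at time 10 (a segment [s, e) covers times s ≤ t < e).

P2

Timeline: | P0 0-3 | P2 3-12 | P1 12-27 |
Completion: P0=3  P1=27  P2=12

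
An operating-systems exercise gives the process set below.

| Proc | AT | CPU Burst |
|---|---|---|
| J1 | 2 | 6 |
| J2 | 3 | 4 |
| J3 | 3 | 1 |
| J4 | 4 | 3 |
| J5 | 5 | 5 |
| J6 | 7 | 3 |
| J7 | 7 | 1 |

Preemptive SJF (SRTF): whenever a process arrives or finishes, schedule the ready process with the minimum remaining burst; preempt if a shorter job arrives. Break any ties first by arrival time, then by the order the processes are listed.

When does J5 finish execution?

Gantt: | idle 0-2 | J1 2-3 | J3 3-4 | J4 4-7 | J7 7-8 | J6 8-11 | J2 11-15 | J1 15-20 | J5 20-25 |
Completion: J1=20  J2=15  J3=4  J4=7  J5=25  J6=11  J7=8
Turnaround (C−A): J1=18  J2=12  J3=1  J4=3  J5=20  J6=4  J7=1

25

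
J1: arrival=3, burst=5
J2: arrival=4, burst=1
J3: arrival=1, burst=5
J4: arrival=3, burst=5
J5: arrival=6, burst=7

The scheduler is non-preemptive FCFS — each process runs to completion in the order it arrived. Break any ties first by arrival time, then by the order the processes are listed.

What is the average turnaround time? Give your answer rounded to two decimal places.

11.40

Schedule: | idle 0-1 | J3 1-6 | J1 6-11 | J4 11-16 | J2 16-17 | J5 17-24 |
Completion: J1=11  J2=17  J3=6  J4=16  J5=24
Turnaround (C−A): J1=8  J2=13  J3=5  J4=13  J5=18
Turnaround times: J1=8, J2=13, J3=5, J4=13, J5=18
Average turnaround = (8+13+5+13+18) / 5 = 57/5 = 11.40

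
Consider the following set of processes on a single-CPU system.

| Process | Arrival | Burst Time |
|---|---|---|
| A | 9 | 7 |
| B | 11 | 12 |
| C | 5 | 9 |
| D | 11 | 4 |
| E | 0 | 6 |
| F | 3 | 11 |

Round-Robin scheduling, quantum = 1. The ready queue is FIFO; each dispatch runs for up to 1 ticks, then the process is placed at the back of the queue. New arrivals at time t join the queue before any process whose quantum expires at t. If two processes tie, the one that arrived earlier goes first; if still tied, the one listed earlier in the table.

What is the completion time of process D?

31

Timeline: | E 0-3 | F 3-4 | E 4-5 | F 5-6 | C 6-7 | E 7-8 | F 8-9 | C 9-10 | E 10-11 | A 11-12 | F 12-13 | C 13-14 | B 14-15 | D 15-16 | A 16-17 | F 17-18 | C 18-19 | B 19-20 | D 20-21 | A 21-22 | F 22-23 | C 23-24 | B 24-25 | D 25-26 | A 26-27 | F 27-28 | C 28-29 | B 29-30 | D 30-31 | A 31-32 | F 32-33 | C 33-34 | B 34-35 | A 35-36 | F 36-37 | C 37-38 | B 38-39 | A 39-40 | F 40-41 | C 41-42 | B 42-43 | F 43-44 | B 44-49 |
Completion: A=40  B=49  C=42  D=31  E=11  F=44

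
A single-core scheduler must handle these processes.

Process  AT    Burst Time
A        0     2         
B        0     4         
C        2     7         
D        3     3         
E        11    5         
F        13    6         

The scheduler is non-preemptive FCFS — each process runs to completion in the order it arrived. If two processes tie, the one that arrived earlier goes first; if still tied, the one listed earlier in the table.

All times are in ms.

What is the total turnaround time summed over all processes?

Schedule: | A 0-2 | B 2-6 | C 6-13 | D 13-16 | E 16-21 | F 21-27 |
Completion: A=2  B=6  C=13  D=16  E=21  F=27
Turnaround = completion − arrival: A=2, B=6, C=11, D=13, E=10, F=14
Total turnaround = 2 + 6 + 11 + 13 + 10 + 14 = 56

56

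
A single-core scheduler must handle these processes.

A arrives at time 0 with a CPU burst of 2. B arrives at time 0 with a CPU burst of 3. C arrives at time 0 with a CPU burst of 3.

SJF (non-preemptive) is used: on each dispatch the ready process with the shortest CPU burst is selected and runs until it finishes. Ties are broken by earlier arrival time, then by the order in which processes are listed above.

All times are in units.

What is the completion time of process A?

2

Schedule: | A 0-2 | B 2-5 | C 5-8 |
Completion: A=2  B=5  C=8
Turnaround (C−A): A=2  B=5  C=8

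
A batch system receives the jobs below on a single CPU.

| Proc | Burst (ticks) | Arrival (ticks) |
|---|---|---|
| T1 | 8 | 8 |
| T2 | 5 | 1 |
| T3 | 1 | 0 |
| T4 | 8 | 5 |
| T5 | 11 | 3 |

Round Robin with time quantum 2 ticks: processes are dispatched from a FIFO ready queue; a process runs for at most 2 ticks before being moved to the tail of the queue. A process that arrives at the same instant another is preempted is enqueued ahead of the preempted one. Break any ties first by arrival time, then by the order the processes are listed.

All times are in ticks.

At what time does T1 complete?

32

Gantt: | T3 0-1 | T2 1-3 | T5 3-5 | T2 5-7 | T4 7-9 | T5 9-11 | T2 11-12 | T1 12-14 | T4 14-16 | T5 16-18 | T1 18-20 | T4 20-22 | T5 22-24 | T1 24-26 | T4 26-28 | T5 28-30 | T1 30-32 | T5 32-33 |
Completion: T1=32  T2=12  T3=1  T4=28  T5=33
Turnaround (C−A): T1=24  T2=11  T3=1  T4=23  T5=30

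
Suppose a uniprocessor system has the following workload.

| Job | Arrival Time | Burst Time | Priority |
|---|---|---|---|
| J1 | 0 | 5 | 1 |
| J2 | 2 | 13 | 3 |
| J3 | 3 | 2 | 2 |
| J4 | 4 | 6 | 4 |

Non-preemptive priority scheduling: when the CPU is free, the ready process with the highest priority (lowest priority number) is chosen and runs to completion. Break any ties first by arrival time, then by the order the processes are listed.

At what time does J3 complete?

7

Schedule: | J1 0-5 | J3 5-7 | J2 7-20 | J4 20-26 |
Completion: J1=5  J2=20  J3=7  J4=26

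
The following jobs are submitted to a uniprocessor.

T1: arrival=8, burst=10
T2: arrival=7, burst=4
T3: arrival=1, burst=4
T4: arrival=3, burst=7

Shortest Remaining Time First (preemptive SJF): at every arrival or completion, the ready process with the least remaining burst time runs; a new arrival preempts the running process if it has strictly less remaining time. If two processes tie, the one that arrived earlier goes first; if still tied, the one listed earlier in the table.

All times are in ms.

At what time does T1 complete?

Timeline: | idle 0-1 | T3 1-5 | T4 5-7 | T2 7-11 | T4 11-16 | T1 16-26 |
Completion: T1=26  T2=11  T3=5  T4=16

26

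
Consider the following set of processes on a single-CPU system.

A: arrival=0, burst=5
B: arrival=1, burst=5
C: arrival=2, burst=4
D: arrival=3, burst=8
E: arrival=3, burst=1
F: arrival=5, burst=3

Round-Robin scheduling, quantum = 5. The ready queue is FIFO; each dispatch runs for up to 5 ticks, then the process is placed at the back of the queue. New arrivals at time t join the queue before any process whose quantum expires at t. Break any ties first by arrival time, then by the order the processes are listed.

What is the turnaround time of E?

Gantt: | A 0-5 | B 5-10 | C 10-14 | D 14-19 | E 19-20 | F 20-23 | D 23-26 |
Completion: A=5  B=10  C=14  D=26  E=20  F=23
Turnaround (C−A): A=5  B=9  C=12  D=23  E=17  F=18
Turnaround(E) = completion − arrival = 20 − 3 = 17

17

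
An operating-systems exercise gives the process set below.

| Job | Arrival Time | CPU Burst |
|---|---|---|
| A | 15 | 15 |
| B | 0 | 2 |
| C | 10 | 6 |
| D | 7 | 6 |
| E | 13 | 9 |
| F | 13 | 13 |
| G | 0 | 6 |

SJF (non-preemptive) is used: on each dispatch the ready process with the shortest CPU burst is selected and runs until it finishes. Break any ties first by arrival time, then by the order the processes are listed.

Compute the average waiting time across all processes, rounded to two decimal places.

8.14

Schedule: | B 0-2 | G 2-8 | D 8-14 | C 14-20 | E 20-29 | F 29-42 | A 42-57 |
Completion: A=57  B=2  C=20  D=14  E=29  F=42  G=8
Waiting times: A=27, B=0, C=4, D=1, E=7, F=16, G=2
Average waiting = (27+0+4+1+7+16+2) / 7 = 57/7 = 8.14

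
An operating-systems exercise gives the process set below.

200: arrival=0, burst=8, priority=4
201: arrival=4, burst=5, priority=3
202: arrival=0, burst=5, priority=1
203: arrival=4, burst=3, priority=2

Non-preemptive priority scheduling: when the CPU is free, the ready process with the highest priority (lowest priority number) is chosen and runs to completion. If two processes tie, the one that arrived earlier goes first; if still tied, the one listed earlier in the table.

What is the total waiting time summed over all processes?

18

Timeline: | 202 0-5 | 203 5-8 | 201 8-13 | 200 13-21 |
Completion: 200=21  201=13  202=5  203=8
Turnaround (C−A): 200=21  201=9  202=5  203=4
Waiting = turnaround − burst: 200=13, 201=4, 202=0, 203=1
Total waiting = 13 + 4 + 0 + 1 = 18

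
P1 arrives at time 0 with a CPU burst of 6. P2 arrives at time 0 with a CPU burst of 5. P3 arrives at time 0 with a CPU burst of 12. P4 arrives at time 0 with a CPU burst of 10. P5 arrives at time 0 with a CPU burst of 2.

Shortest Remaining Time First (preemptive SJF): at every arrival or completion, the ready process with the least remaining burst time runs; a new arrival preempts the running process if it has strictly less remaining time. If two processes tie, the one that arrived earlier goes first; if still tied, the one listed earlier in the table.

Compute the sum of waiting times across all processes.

Timeline: | P5 0-2 | P2 2-7 | P1 7-13 | P4 13-23 | P3 23-35 |
Completion: P1=13  P2=7  P3=35  P4=23  P5=2
Waiting = turnaround − burst: P1=7, P2=2, P3=23, P4=13, P5=0
Total waiting = 7 + 2 + 23 + 13 + 0 = 45

45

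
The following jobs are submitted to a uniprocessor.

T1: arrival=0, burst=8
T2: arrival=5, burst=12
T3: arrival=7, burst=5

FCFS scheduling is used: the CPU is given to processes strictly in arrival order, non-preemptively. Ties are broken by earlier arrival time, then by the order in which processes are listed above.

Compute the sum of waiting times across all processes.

16

Timeline: | T1 0-8 | T2 8-20 | T3 20-25 |
Completion: T1=8  T2=20  T3=25
Turnaround (C−A): T1=8  T2=15  T3=18
Waiting = turnaround − burst: T1=0, T2=3, T3=13
Total waiting = 0 + 3 + 13 = 16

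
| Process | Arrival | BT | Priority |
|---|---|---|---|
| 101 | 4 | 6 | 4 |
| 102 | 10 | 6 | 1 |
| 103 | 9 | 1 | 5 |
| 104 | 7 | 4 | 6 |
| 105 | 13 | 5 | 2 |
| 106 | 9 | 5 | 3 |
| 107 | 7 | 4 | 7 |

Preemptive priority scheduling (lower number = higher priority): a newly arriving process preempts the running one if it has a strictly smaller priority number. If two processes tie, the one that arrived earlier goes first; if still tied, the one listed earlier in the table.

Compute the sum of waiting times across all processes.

91

Gantt: | idle 0-4 | 101 4-9 | 106 9-10 | 102 10-16 | 105 16-21 | 106 21-25 | 101 25-26 | 103 26-27 | 104 27-31 | 107 31-35 |
Completion: 101=26  102=16  103=27  104=31  105=21  106=25  107=35
Waiting = turnaround − burst: 101=16, 102=0, 103=17, 104=20, 105=3, 106=11, 107=24
Total waiting = 16 + 0 + 17 + 20 + 3 + 11 + 24 = 91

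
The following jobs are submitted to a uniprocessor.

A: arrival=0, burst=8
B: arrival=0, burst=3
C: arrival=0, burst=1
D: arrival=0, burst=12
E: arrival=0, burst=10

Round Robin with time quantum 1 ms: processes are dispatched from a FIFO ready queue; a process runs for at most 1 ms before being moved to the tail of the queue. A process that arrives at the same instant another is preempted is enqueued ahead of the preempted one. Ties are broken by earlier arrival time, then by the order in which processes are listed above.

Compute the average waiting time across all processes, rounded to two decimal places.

14.40

Gantt: | A 0-1 | B 1-2 | C 2-3 | D 3-4 | E 4-5 | A 5-6 | B 6-7 | D 7-8 | E 8-9 | A 9-10 | B 10-11 | D 11-12 | E 12-13 | A 13-14 | D 14-15 | E 15-16 | A 16-17 | D 17-18 | E 18-19 | A 19-20 | D 20-21 | E 21-22 | A 22-23 | D 23-24 | E 24-25 | A 25-26 | D 26-27 | E 27-28 | D 28-29 | E 29-30 | D 30-31 | E 31-32 | D 32-34 |
Completion: A=26  B=11  C=3  D=34  E=32
Waiting times: A=18, B=8, C=2, D=22, E=22
Average waiting = (18+8+2+22+22) / 5 = 72/5 = 14.40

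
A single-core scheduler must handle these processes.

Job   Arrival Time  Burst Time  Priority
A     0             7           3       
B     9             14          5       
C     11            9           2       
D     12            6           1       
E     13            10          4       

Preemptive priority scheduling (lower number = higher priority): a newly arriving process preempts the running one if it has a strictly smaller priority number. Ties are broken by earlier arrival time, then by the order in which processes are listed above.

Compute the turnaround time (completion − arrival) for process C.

Gantt: | A 0-7 | idle 7-9 | B 9-11 | C 11-12 | D 12-18 | C 18-26 | E 26-36 | B 36-48 |
Completion: A=7  B=48  C=26  D=18  E=36
Turnaround (C−A): A=7  B=39  C=15  D=6  E=23
Turnaround(C) = completion − arrival = 26 − 11 = 15

15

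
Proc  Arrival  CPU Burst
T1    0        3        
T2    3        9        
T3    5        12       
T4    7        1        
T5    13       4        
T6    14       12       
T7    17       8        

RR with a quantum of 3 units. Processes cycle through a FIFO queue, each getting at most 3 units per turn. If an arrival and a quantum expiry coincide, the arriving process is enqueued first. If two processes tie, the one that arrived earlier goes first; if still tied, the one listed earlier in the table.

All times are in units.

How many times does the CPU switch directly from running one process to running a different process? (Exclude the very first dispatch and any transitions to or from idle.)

17

Schedule: | T1 0-3 | T2 3-6 | T3 6-9 | T2 9-12 | T4 12-13 | T3 13-16 | T2 16-19 | T5 19-22 | T6 22-25 | T3 25-28 | T7 28-31 | T5 31-32 | T6 32-35 | T3 35-38 | T7 38-41 | T6 41-44 | T7 44-46 | T6 46-49 |
Completion: T1=3  T2=19  T3=38  T4=13  T5=32  T6=49  T7=46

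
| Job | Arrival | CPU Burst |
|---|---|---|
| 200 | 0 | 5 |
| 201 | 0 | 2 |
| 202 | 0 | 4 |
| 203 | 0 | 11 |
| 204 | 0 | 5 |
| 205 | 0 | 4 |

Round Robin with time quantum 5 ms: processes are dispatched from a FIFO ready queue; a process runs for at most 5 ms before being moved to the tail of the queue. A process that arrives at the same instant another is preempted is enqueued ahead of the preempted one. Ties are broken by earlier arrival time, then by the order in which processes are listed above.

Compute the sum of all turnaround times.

100

Schedule: | 200 0-5 | 201 5-7 | 202 7-11 | 203 11-16 | 204 16-21 | 205 21-25 | 203 25-31 |
Completion: 200=5  201=7  202=11  203=31  204=21  205=25
Turnaround (C−A): 200=5  201=7  202=11  203=31  204=21  205=25
Turnaround = completion − arrival: 200=5, 201=7, 202=11, 203=31, 204=21, 205=25
Total turnaround = 5 + 7 + 11 + 31 + 21 + 25 = 100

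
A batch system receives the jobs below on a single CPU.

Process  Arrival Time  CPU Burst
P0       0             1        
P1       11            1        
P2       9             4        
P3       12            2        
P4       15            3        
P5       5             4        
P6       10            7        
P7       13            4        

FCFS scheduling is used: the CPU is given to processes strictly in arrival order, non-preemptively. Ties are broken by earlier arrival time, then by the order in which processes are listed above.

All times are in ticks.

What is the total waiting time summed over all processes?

Gantt: | P0 0-1 | idle 1-5 | P5 5-9 | P2 9-13 | P6 13-20 | P1 20-21 | P3 21-23 | P7 23-27 | P4 27-30 |
Completion: P0=1  P1=21  P2=13  P3=23  P4=30  P5=9  P6=20  P7=27
Waiting = turnaround − burst: P0=0, P1=9, P2=0, P3=9, P4=12, P5=0, P6=3, P7=10
Total waiting = 0 + 9 + 0 + 9 + 12 + 0 + 3 + 10 = 43

43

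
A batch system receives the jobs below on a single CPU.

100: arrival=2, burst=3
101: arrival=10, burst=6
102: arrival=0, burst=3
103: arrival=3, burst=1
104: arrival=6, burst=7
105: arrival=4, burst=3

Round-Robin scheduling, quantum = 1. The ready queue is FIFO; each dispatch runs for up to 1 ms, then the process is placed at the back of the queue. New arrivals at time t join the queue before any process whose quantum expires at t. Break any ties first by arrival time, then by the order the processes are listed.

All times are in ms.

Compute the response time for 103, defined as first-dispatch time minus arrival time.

Gantt: | 102 0-2 | 100 2-3 | 102 3-4 | 103 4-5 | 100 5-6 | 105 6-7 | 104 7-8 | 100 8-9 | 105 9-10 | 104 10-11 | 101 11-12 | 105 12-13 | 104 13-14 | 101 14-15 | 104 15-16 | 101 16-17 | 104 17-18 | 101 18-19 | 104 19-20 | 101 20-21 | 104 21-22 | 101 22-23 |
Completion: 100=9  101=23  102=4  103=5  104=22  105=13
Response(103) = first start − arrival = 4 − 3 = 1

1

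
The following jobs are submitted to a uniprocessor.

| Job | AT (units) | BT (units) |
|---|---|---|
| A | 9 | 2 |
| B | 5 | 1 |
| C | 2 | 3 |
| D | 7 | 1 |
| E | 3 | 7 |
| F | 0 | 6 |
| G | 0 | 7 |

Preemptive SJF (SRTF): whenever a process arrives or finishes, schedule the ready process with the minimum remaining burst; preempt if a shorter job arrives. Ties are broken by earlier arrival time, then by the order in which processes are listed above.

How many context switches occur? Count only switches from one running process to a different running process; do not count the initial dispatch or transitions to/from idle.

Gantt: | F 0-2 | C 2-5 | B 5-6 | F 6-7 | D 7-8 | F 8-11 | A 11-13 | G 13-20 | E 20-27 |
Completion: A=13  B=6  C=5  D=8  E=27  F=11  G=20

8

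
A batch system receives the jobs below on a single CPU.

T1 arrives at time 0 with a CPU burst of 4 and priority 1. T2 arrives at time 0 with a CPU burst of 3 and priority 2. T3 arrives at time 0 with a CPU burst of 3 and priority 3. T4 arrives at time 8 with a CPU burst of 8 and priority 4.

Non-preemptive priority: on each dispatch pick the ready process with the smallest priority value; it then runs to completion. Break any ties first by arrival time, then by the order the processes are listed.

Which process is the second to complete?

T2

Schedule: | T1 0-4 | T2 4-7 | T3 7-10 | T4 10-18 |
Completion: T1=4  T2=7  T3=10  T4=18
Turnaround (C−A): T1=4  T2=7  T3=10  T4=10
Finish order: T1 → T2 → T3 → T4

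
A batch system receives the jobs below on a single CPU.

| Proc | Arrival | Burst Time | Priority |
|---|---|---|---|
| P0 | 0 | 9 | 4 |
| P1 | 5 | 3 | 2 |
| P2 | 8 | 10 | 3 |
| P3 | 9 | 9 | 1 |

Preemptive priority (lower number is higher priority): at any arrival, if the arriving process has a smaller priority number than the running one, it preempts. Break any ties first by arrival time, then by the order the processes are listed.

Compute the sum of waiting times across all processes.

31

Gantt: | P0 0-5 | P1 5-8 | P2 8-9 | P3 9-18 | P2 18-27 | P0 27-31 |
Completion: P0=31  P1=8  P2=27  P3=18
Waiting = turnaround − burst: P0=22, P1=0, P2=9, P3=0
Total waiting = 22 + 0 + 9 + 0 = 31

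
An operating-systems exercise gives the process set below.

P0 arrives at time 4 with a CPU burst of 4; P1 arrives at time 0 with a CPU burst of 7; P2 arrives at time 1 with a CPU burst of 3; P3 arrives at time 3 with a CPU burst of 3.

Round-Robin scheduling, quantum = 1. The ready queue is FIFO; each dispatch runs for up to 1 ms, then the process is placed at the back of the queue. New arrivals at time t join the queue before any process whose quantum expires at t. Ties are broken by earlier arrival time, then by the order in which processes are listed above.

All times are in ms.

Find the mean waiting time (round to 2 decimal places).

Gantt: | P1 0-1 | P2 1-2 | P1 2-3 | P2 3-4 | P3 4-5 | P1 5-6 | P0 6-7 | P2 7-8 | P3 8-9 | P1 9-10 | P0 10-11 | P3 11-12 | P1 12-13 | P0 13-14 | P1 14-15 | P0 15-16 | P1 16-17 |
Completion: P0=16  P1=17  P2=8  P3=12
Waiting times: P0=8, P1=10, P2=4, P3=6
Average waiting = (8+10+4+6) / 4 = 28/4 = 7.00

7.00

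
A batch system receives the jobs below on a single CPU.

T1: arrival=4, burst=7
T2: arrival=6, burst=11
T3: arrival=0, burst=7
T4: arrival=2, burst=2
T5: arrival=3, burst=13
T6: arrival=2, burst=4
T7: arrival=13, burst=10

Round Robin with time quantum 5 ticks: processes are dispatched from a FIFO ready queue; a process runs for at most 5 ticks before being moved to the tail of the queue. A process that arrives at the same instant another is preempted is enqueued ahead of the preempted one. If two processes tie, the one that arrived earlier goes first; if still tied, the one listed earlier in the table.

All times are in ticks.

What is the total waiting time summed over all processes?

Schedule: | T3 0-5 | T4 5-7 | T6 7-11 | T5 11-16 | T1 16-21 | T3 21-23 | T2 23-28 | T7 28-33 | T5 33-38 | T1 38-40 | T2 40-45 | T7 45-50 | T5 50-53 | T2 53-54 |
Completion: T1=40  T2=54  T3=23  T4=7  T5=53  T6=11  T7=50
Waiting = turnaround − burst: T1=29, T2=37, T3=16, T4=3, T5=37, T6=5, T7=27
Total waiting = 29 + 37 + 16 + 3 + 37 + 5 + 27 = 154

154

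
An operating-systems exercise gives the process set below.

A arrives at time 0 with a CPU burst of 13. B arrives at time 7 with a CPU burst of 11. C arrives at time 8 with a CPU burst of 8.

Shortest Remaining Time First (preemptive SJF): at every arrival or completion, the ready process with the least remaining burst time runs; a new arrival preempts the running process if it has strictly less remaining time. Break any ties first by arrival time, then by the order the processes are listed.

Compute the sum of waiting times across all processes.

Schedule: | A 0-13 | C 13-21 | B 21-32 |
Completion: A=13  B=32  C=21
Waiting = turnaround − burst: A=0, B=14, C=5
Total waiting = 0 + 14 + 5 = 19

19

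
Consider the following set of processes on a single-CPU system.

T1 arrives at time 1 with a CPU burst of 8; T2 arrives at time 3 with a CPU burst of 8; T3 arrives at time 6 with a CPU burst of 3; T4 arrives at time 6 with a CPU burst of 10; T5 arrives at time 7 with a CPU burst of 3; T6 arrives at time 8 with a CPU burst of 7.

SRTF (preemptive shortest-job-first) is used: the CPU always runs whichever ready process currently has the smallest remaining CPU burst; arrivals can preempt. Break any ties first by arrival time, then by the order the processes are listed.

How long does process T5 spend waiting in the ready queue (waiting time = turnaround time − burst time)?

Timeline: | idle 0-1 | T1 1-9 | T3 9-12 | T5 12-15 | T6 15-22 | T2 22-30 | T4 30-40 |
Completion: T1=9  T2=30  T3=12  T4=40  T5=15  T6=22
Waiting(T5) = turnaround − burst = 8 − 3 = 5

5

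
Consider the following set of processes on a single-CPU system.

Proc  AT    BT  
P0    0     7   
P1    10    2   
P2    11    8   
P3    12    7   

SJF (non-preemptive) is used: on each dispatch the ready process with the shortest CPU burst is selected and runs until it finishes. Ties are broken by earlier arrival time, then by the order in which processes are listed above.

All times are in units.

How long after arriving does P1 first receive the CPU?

Gantt: | P0 0-7 | idle 7-10 | P1 10-12 | P3 12-19 | P2 19-27 |
Completion: P0=7  P1=12  P2=27  P3=19
Turnaround (C−A): P0=7  P1=2  P2=16  P3=7
Response(P1) = first start − arrival = 10 − 10 = 0

0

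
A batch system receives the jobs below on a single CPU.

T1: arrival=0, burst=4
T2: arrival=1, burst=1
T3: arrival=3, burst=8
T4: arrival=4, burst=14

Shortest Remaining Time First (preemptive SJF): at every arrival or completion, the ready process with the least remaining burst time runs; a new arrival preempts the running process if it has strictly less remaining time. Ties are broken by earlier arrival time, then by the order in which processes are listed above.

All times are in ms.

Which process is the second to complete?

Gantt: | T1 0-1 | T2 1-2 | T1 2-5 | T3 5-13 | T4 13-27 |
Completion: T1=5  T2=2  T3=13  T4=27
Turnaround (C−A): T1=5  T2=1  T3=10  T4=23
Finish order: T2 → T1 → T3 → T4

T1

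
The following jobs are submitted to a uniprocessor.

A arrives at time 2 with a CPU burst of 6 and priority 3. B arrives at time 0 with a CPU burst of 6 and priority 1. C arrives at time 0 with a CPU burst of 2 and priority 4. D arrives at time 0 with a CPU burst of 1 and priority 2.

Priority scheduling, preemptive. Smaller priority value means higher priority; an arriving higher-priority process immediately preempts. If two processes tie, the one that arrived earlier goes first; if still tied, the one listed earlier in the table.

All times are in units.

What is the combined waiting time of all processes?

24

Schedule: | B 0-6 | D 6-7 | A 7-13 | C 13-15 |
Completion: A=13  B=6  C=15  D=7
Turnaround (C−A): A=11  B=6  C=15  D=7
Waiting = turnaround − burst: A=5, B=0, C=13, D=6
Total waiting = 5 + 0 + 13 + 6 = 24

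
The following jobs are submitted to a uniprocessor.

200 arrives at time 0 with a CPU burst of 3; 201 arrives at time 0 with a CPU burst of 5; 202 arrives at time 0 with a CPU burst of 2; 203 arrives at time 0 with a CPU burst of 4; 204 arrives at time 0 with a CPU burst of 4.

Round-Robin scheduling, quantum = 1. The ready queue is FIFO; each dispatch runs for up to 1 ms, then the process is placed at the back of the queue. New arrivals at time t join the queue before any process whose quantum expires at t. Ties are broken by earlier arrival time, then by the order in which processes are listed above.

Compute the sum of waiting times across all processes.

Gantt: | 200 0-1 | 201 1-2 | 202 2-3 | 203 3-4 | 204 4-5 | 200 5-6 | 201 6-7 | 202 7-8 | 203 8-9 | 204 9-10 | 200 10-11 | 201 11-12 | 203 12-13 | 204 13-14 | 201 14-15 | 203 15-16 | 204 16-17 | 201 17-18 |
Completion: 200=11  201=18  202=8  203=16  204=17
Turnaround (C−A): 200=11  201=18  202=8  203=16  204=17
Waiting = turnaround − burst: 200=8, 201=13, 202=6, 203=12, 204=13
Total waiting = 8 + 13 + 6 + 12 + 13 = 52

52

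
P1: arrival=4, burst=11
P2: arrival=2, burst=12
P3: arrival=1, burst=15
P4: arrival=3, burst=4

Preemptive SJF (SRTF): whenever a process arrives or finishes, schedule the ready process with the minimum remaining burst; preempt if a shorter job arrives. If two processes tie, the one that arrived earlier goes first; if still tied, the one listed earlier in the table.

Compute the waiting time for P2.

Gantt: | idle 0-1 | P3 1-2 | P2 2-3 | P4 3-7 | P2 7-18 | P1 18-29 | P3 29-43 |
Completion: P1=29  P2=18  P3=43  P4=7
Waiting(P2) = turnaround − burst = 16 − 12 = 4

4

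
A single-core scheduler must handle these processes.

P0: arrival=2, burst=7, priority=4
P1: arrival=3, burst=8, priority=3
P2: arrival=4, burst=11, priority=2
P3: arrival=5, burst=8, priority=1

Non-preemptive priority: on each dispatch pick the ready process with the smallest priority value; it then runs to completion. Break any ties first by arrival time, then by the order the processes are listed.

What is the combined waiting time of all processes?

Timeline: | idle 0-2 | P0 2-9 | P3 9-17 | P2 17-28 | P1 28-36 |
Completion: P0=9  P1=36  P2=28  P3=17
Turnaround (C−A): P0=7  P1=33  P2=24  P3=12
Waiting = turnaround − burst: P0=0, P1=25, P2=13, P3=4
Total waiting = 0 + 25 + 13 + 4 = 42

42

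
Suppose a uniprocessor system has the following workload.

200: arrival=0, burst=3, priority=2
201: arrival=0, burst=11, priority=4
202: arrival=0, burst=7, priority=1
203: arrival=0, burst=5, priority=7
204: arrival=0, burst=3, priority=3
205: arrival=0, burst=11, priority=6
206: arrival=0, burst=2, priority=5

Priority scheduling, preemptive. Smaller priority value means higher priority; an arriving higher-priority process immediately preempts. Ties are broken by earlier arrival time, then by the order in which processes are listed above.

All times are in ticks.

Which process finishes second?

Timeline: | 202 0-7 | 200 7-10 | 204 10-13 | 201 13-24 | 206 24-26 | 205 26-37 | 203 37-42 |
Completion: 200=10  201=24  202=7  203=42  204=13  205=37  206=26
Turnaround (C−A): 200=10  201=24  202=7  203=42  204=13  205=37  206=26
Finish order: 202 → 200 → 204 → 201 → 206 → 205 → 203

200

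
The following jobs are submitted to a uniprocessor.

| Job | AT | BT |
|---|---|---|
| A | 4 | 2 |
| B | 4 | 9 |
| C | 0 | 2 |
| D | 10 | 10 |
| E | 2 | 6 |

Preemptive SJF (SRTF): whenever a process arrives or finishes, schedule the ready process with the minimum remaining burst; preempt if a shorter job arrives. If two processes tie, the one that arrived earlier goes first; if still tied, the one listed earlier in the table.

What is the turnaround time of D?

19

Timeline: | C 0-2 | E 2-4 | A 4-6 | E 6-10 | B 10-19 | D 19-29 |
Completion: A=6  B=19  C=2  D=29  E=10
Turnaround(D) = completion − arrival = 29 − 10 = 19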